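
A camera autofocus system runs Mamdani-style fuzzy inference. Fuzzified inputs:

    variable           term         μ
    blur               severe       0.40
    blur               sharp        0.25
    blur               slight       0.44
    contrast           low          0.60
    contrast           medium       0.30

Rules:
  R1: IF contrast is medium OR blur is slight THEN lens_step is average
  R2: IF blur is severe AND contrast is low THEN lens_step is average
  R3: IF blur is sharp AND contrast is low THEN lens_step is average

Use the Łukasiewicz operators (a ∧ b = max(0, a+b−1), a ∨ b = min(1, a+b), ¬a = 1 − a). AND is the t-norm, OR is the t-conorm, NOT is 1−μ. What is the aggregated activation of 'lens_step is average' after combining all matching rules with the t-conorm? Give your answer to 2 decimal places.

R1: medium=0.30, slight=0.44; OR[min(1, a+b)] → w = 0.74
R2: severe=0.40, low=0.60; AND[max(0, a+b−1)] → w = 0.00
R3: sharp=0.25, low=0.60; AND[max(0, a+b−1)] → w = 0.00
Rules with consequent 'average': {R1, R2, R3} → strengths 0.74, 0.00, 0.00
Aggregate via t-conorm [min(1, a+b)]: 0.74

0.74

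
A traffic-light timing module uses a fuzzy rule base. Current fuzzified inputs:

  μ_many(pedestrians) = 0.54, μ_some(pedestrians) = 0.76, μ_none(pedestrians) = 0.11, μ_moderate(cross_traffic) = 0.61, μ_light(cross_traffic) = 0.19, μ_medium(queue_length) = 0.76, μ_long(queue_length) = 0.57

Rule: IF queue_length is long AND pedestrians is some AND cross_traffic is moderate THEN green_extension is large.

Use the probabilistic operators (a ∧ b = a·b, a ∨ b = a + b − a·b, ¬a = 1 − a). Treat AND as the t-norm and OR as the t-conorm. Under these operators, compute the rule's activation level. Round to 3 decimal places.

0.264

firing strength: long=0.57, some=0.76, moderate=0.61; AND[a·b] → w = 0.2643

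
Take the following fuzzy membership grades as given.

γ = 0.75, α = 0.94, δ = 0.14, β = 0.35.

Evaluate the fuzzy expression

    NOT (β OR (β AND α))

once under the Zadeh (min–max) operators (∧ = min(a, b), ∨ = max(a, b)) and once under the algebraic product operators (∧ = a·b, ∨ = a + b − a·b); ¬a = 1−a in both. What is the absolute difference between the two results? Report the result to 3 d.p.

0.214

Under Zadeh (min–max):
  β AND α = min(a, b) on (0.35, 0.94) = 0.35
  β OR (β AND α) = max(a, b) on (0.35, 0.35) = 0.35
  NOT (β OR (β AND α)) = 1 − 0.35 = 0.65
  → value = 0.6500
Under algebraic product:
  β AND α = a·b on (0.3500, 0.9400) = 0.3290
  β OR (β AND α) = a + b − a·b on (0.3500, 0.3290) = 0.5638
  NOT (β OR (β AND α)) = 1 − 0.5638 = 0.4362
  → value = 0.4362
|0.6500 − 0.4362| = 0.214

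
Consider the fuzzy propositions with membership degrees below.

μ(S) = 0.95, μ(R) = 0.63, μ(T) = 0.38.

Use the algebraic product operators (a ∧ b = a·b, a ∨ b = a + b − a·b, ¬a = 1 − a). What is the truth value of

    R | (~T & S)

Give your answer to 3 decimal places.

0.848

~T = 1 − 0.3800 = 0.6200
~T & S = a·b on (0.6200, 0.9500) = 0.5890
R | (~T & S) = a + b − a·b on (0.6300, 0.5890) = 0.8479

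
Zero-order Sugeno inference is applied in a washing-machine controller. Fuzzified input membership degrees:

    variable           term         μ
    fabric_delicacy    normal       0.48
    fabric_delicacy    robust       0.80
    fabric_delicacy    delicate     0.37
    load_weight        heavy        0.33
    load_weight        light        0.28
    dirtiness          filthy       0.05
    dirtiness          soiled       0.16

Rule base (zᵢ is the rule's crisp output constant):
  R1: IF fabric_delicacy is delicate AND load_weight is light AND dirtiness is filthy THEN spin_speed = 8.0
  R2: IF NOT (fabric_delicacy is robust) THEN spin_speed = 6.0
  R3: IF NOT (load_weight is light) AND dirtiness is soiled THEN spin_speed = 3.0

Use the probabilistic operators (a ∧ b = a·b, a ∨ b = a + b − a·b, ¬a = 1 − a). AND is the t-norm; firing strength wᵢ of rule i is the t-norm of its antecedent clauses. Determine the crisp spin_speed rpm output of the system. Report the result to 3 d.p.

4.954

R1 (z=8.0): delicate=0.37, light=0.28, filthy=0.05; AND[a·b] → w = 0.0052
R2 (z=6.0): ¬robust=1−0.80=0.20 → w = 0.2000
R3 (z=3.0): ¬light=1−0.28=0.72, soiled=0.16; AND[a·b] → w = 0.1152
Weighted average = (0.0052·8.0 + 0.2000·6.0 + 0.1152·3.0) / (0.0052 + 0.2000 + 0.1152)
  = 1.5870 / 0.3204 = 4.954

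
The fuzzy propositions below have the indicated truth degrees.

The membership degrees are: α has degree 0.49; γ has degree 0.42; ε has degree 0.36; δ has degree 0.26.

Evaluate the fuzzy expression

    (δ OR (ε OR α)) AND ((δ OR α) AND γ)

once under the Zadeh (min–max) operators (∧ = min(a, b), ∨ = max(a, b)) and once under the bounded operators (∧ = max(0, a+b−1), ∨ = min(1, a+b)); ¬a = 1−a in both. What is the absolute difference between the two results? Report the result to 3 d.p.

Under Zadeh (min–max):
  ε OR α = max(a, b) on (0.36, 0.49) = 0.49
  δ OR (ε OR α) = max(a, b) on (0.26, 0.49) = 0.49
  δ OR α = max(a, b) on (0.26, 0.49) = 0.49
  (δ OR α) AND γ = min(a, b) on (0.49, 0.42) = 0.42
  (δ OR (ε OR α)) AND ((δ OR α) AND γ) = min(a, b) on (0.49, 0.42) = 0.42
  → value = 0.4200
Under bounded:
  ε OR α = min(1, a+b) on (0.36, 0.49) = 0.85
  δ OR (ε OR α) = min(1, a+b) on (0.26, 0.85) = 1.00
  δ OR α = min(1, a+b) on (0.26, 0.49) = 0.75
  (δ OR α) AND γ = max(0, a+b−1) on (0.75, 0.42) = 0.17
  (δ OR (ε OR α)) AND ((δ OR α) AND γ) = max(0, a+b−1) on (1.00, 0.17) = 0.17
  → value = 0.1700
|0.4200 − 0.1700| = 0.250

0.250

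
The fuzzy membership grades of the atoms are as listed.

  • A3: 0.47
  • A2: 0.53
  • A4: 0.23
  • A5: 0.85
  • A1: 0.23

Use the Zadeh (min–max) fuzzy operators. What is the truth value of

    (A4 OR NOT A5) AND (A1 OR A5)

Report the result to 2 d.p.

NOT A5 = 1 − 0.85 = 0.15
A4 OR NOT A5 = max(a, b) on (0.23, 0.15) = 0.23
A1 OR A5 = max(a, b) on (0.23, 0.85) = 0.85
(A4 OR NOT A5) AND (A1 OR A5) = min(a, b) on (0.23, 0.85) = 0.23

0.23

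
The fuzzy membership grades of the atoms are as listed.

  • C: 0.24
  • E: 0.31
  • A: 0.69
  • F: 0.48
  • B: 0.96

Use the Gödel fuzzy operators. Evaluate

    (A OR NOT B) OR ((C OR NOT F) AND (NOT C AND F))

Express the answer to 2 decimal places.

NOT B = 1 − 0.96 = 0.04
A OR NOT B = max(a, b) on (0.69, 0.04) = 0.69
NOT F = 1 − 0.48 = 0.52
C OR NOT F = max(a, b) on (0.24, 0.52) = 0.52
NOT C = 1 − 0.24 = 0.76
NOT C AND F = min(a, b) on (0.76, 0.48) = 0.48
(C OR NOT F) AND (NOT C AND F) = min(a, b) on (0.52, 0.48) = 0.48
(A OR NOT B) OR ((C OR NOT F) AND (NOT C AND F)) = max(a, b) on (0.69, 0.48) = 0.69

0.69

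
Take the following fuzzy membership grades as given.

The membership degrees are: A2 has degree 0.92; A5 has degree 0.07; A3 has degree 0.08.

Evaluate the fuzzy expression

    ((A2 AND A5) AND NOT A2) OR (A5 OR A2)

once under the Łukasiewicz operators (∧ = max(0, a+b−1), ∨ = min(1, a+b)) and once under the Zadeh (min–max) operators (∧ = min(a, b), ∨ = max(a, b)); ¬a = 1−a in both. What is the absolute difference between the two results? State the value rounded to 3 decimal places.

Under Łukasiewicz:
  A2 AND A5 = max(0, a+b−1) on (0.92, 0.07) = 0.00
  NOT A2 = 1 − 0.92 = 0.08
  (A2 AND A5) AND NOT A2 = max(0, a+b−1) on (0.00, 0.08) = 0.00
  A5 OR A2 = min(1, a+b) on (0.07, 0.92) = 0.99
  ((A2 AND A5) AND NOT A2) OR (A5 OR A2) = min(1, a+b) on (0.00, 0.99) = 0.99
  → value = 0.9900
Under Zadeh (min–max):
  A2 AND A5 = min(a, b) on (0.92, 0.07) = 0.07
  NOT A2 = 1 − 0.92 = 0.08
  (A2 AND A5) AND NOT A2 = min(a, b) on (0.07, 0.08) = 0.07
  A5 OR A2 = max(a, b) on (0.07, 0.92) = 0.92
  ((A2 AND A5) AND NOT A2) OR (A5 OR A2) = max(a, b) on (0.07, 0.92) = 0.92
  → value = 0.9200
|0.9900 − 0.9200| = 0.070

0.070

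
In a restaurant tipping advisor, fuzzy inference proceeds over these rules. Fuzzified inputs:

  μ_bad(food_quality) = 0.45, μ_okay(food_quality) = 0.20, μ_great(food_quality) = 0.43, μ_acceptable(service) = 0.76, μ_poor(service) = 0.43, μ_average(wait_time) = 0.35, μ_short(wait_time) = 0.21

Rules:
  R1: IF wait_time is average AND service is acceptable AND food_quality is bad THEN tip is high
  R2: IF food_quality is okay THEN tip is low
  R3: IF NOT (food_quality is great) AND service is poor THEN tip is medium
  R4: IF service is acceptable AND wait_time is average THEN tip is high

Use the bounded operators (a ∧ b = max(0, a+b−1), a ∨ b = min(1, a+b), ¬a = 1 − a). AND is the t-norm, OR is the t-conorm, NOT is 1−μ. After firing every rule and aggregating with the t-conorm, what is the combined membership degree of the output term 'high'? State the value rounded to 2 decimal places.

R1: average=0.35, acceptable=0.76, bad=0.45; AND[max(0, a+b−1)] → w = 0.00
R2: okay=0.20 → w = 0.20
R3: ¬great=1−0.43=0.57, poor=0.43; AND[max(0, a+b−1)] → w = 0.00
R4: acceptable=0.76, average=0.35; AND[max(0, a+b−1)] → w = 0.11
Rules with consequent 'high': {R1, R4} → strengths 0.00, 0.11
Aggregate via t-conorm [min(1, a+b)]: 0.11

0.11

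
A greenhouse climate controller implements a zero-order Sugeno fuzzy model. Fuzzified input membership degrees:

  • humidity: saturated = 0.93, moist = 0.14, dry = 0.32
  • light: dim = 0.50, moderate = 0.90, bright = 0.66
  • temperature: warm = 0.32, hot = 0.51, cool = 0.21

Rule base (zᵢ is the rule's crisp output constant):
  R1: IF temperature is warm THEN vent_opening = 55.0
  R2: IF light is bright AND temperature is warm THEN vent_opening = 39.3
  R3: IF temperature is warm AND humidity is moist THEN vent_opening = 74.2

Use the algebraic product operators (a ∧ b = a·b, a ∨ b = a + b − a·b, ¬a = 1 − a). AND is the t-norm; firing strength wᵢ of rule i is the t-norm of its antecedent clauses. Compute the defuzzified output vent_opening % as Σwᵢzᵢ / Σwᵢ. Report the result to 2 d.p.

R1 (z=55.0): warm=0.32 → w = 0.3200
R2 (z=39.3): bright=0.66, warm=0.32; AND[a·b] → w = 0.2112
R3 (z=74.2): warm=0.32, moist=0.14; AND[a·b] → w = 0.0448
Weighted average = (0.3200·55.0 + 0.2112·39.3 + 0.0448·74.2) / (0.3200 + 0.2112 + 0.0448)
  = 29.2243 / 0.5760 = 50.74

50.74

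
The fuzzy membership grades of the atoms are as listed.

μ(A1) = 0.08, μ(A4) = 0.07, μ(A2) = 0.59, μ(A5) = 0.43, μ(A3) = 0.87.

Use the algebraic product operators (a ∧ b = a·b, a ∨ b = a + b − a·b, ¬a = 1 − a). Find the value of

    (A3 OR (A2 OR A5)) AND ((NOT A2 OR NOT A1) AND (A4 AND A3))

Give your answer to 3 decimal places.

0.056

A2 OR A5 = a + b − a·b on (0.5900, 0.4300) = 0.7663
A3 OR (A2 OR A5) = a + b − a·b on (0.8700, 0.7663) = 0.9696
NOT A2 = 1 − 0.5900 = 0.4100
NOT A1 = 1 − 0.0800 = 0.9200
NOT A2 OR NOT A1 = a + b − a·b on (0.4100, 0.9200) = 0.9528
A4 AND A3 = a·b on (0.0700, 0.8700) = 0.0609
(NOT A2 OR NOT A1) AND (A4 AND A3) = a·b on (0.9528, 0.0609) = 0.0580
(A3 OR (A2 OR A5)) AND ((NOT A2 OR NOT A1) AND (A4 AND A3)) = a·b on (0.9696, 0.0580) = 0.0563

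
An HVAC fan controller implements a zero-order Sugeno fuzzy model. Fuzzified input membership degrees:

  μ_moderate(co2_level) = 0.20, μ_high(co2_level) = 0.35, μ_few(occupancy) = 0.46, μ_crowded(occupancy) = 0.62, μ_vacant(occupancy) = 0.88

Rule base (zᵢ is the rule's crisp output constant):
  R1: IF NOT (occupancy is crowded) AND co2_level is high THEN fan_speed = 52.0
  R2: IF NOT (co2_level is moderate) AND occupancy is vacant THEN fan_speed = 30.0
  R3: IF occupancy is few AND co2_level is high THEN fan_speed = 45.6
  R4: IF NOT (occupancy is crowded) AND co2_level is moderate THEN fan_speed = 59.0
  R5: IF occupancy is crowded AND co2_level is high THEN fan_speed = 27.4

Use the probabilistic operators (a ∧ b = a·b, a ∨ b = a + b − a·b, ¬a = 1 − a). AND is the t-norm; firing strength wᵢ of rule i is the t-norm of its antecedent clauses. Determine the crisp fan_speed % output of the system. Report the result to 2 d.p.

R1 (z=52.0): ¬crowded=1−0.62=0.38, high=0.35; AND[a·b] → w = 0.1330
R2 (z=30.0): ¬moderate=1−0.20=0.80, vacant=0.88; AND[a·b] → w = 0.7040
R3 (z=45.6): few=0.46, high=0.35; AND[a·b] → w = 0.1610
R4 (z=59.0): ¬crowded=1−0.62=0.38, moderate=0.20; AND[a·b] → w = 0.0760
R5 (z=27.4): crowded=0.62, high=0.35; AND[a·b] → w = 0.2170
Weighted average = (0.1330·52.0 + 0.7040·30.0 + 0.1610·45.6 + 0.0760·59.0 + 0.2170·27.4) / (0.1330 + 0.7040 + 0.1610 + 0.0760 + 0.2170)
  = 45.8074 / 1.2910 = 35.48

35.48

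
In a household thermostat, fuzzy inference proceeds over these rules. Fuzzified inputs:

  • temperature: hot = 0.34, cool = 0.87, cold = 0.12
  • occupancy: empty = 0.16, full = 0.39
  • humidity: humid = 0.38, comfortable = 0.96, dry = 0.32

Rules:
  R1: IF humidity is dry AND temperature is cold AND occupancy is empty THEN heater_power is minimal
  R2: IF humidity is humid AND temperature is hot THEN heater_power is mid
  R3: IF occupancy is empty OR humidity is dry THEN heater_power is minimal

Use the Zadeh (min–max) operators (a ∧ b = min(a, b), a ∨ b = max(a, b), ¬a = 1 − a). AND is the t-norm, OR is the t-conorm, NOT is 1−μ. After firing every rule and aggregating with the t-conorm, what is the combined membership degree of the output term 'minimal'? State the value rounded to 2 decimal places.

0.32

R1: dry=0.32, cold=0.12, empty=0.16; AND[min(a, b)] → w = 0.12
R2: humid=0.38, hot=0.34; AND[min(a, b)] → w = 0.34
R3: empty=0.16, dry=0.32; OR[max(a, b)] → w = 0.32
Rules with consequent 'minimal': {R1, R3} → strengths 0.12, 0.32
Aggregate via t-conorm [max(a, b)]: 0.32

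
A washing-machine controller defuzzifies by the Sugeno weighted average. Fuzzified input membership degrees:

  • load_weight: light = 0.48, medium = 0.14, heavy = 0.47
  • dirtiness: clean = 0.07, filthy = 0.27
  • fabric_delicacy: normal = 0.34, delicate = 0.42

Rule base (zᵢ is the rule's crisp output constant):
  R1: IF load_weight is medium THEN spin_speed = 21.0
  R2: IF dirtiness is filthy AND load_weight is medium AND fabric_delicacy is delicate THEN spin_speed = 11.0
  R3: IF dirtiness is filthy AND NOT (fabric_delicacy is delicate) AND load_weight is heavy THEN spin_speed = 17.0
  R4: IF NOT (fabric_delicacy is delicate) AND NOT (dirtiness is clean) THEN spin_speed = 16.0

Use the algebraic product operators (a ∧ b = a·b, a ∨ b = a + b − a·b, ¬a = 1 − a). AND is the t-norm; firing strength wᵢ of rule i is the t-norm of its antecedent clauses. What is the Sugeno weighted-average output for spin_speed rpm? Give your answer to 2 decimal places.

R1 (z=21.0): medium=0.14 → w = 0.1400
R2 (z=11.0): filthy=0.27, medium=0.14, delicate=0.42; AND[a·b] → w = 0.0159
R3 (z=17.0): filthy=0.27, ¬delicate=1−0.42=0.58, heavy=0.47; AND[a·b] → w = 0.0736
R4 (z=16.0): ¬delicate=1−0.42=0.58, ¬clean=1−0.07=0.93; AND[a·b] → w = 0.5394
Weighted average = (0.1400·21.0 + 0.0159·11.0 + 0.0736·17.0 + 0.5394·16.0) / (0.1400 + 0.0159 + 0.0736 + 0.5394)
  = 12.9963 / 0.7689 = 16.90

16.90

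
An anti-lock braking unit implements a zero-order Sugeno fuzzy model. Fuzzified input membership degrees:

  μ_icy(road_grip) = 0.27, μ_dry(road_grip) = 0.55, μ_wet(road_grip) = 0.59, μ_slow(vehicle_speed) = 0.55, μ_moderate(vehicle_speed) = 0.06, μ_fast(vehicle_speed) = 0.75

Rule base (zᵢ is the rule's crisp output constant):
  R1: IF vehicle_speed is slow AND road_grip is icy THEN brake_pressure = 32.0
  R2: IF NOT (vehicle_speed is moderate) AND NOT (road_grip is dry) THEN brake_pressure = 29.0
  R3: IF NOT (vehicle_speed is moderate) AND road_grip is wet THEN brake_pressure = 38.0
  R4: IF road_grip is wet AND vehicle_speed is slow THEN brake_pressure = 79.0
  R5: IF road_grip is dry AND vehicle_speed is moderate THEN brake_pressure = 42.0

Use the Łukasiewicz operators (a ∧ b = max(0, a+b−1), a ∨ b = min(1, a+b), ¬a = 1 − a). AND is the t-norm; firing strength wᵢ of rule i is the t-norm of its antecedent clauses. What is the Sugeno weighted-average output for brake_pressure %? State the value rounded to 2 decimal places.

40.10

R1 (z=32.0): slow=0.55, icy=0.27; AND[max(0, a+b−1)] → w = 0.00
R2 (z=29.0): ¬moderate=1−0.06=0.94, ¬dry=1−0.55=0.45; AND[max(0, a+b−1)] → w = 0.39
R3 (z=38.0): ¬moderate=1−0.06=0.94, wet=0.59; AND[max(0, a+b−1)] → w = 0.53
R4 (z=79.0): wet=0.59, slow=0.55; AND[max(0, a+b−1)] → w = 0.14
R5 (z=42.0): dry=0.55, moderate=0.06; AND[max(0, a+b−1)] → w = 0.00
Weighted average = (0.00·32.0 + 0.39·29.0 + 0.53·38.0 + 0.14·79.0 + 0.00·42.0) / (0.00 + 0.39 + 0.53 + 0.14 + 0.00)
  = 42.5100 / 1.0600 = 40.10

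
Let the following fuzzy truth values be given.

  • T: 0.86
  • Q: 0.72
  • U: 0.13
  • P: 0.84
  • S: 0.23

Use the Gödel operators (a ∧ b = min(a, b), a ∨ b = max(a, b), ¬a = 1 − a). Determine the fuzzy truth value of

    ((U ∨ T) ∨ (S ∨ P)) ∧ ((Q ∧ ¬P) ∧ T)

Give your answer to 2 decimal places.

U ∨ T = max(a, b) on (0.13, 0.86) = 0.86
S ∨ P = max(a, b) on (0.23, 0.84) = 0.84
(U ∨ T) ∨ (S ∨ P) = max(a, b) on (0.86, 0.84) = 0.86
¬P = 1 − 0.84 = 0.16
Q ∧ ¬P = min(a, b) on (0.72, 0.16) = 0.16
(Q ∧ ¬P) ∧ T = min(a, b) on (0.16, 0.86) = 0.16
((U ∨ T) ∨ (S ∨ P)) ∧ ((Q ∧ ¬P) ∧ T) = min(a, b) on (0.86, 0.16) = 0.16

0.16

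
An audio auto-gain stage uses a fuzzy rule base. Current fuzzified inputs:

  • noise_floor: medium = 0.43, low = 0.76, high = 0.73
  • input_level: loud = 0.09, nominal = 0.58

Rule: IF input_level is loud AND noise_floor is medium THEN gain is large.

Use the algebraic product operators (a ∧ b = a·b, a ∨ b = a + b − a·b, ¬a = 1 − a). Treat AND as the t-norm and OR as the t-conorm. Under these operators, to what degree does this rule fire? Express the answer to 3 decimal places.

firing strength: loud=0.09, medium=0.43; AND[a·b] → w = 0.0387

0.039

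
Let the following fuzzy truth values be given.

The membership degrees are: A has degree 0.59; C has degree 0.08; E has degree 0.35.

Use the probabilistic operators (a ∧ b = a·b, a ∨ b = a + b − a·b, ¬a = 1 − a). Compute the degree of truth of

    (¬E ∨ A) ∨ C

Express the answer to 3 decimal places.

¬E = 1 − 0.3500 = 0.6500
¬E ∨ A = a + b − a·b on (0.6500, 0.5900) = 0.8565
(¬E ∨ A) ∨ C = a + b − a·b on (0.8565, 0.0800) = 0.8680

0.868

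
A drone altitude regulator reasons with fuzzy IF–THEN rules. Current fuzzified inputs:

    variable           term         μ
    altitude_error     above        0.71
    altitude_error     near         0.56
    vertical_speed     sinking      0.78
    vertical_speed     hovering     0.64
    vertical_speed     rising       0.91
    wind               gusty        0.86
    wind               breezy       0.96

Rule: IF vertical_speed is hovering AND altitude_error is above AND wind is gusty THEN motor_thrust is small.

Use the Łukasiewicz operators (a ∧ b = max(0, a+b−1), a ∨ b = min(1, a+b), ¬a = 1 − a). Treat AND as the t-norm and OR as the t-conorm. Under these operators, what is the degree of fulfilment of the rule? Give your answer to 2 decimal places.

0.21

firing strength: hovering=0.64, above=0.71, gusty=0.86; AND[max(0, a+b−1)] → w = 0.21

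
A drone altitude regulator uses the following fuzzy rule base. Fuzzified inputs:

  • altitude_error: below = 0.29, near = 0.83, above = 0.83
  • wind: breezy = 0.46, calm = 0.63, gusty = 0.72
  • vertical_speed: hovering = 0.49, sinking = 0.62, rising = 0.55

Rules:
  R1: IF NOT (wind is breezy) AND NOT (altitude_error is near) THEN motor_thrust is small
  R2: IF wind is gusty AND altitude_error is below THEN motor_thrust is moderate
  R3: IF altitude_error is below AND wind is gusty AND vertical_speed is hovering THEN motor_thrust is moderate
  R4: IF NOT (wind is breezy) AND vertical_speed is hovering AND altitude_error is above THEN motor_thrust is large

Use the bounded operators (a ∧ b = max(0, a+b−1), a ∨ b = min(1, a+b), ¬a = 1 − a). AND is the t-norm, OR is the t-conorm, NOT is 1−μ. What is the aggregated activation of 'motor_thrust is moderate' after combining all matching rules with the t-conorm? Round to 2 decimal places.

0.01

R1: ¬breezy=1−0.46=0.54, ¬near=1−0.83=0.17; AND[max(0, a+b−1)] → w = 0.00
R2: gusty=0.72, below=0.29; AND[max(0, a+b−1)] → w = 0.01
R3: below=0.29, gusty=0.72, hovering=0.49; AND[max(0, a+b−1)] → w = 0.00
R4: ¬breezy=1−0.46=0.54, hovering=0.49, above=0.83; AND[max(0, a+b−1)] → w = 0.00
Rules with consequent 'moderate': {R2, R3} → strengths 0.01, 0.00
Aggregate via t-conorm [min(1, a+b)]: 0.01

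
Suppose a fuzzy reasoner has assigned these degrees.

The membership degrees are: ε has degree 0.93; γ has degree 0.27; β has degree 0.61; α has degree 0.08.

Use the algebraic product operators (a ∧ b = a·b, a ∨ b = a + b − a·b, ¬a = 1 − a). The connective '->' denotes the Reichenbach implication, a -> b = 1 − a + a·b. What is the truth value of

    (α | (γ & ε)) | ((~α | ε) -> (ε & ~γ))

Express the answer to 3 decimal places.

γ & ε = a·b on (0.2700, 0.9300) = 0.2511
α | (γ & ε) = a + b − a·b on (0.0800, 0.2511) = 0.3110
~α = 1 − 0.0800 = 0.9200
~α | ε = a + b − a·b on (0.9200, 0.9300) = 0.9944
~γ = 1 − 0.2700 = 0.7300
ε & ~γ = a·b on (0.9300, 0.7300) = 0.6789
(~α | ε) -> (ε & ~γ)  [Reichenbach: 1 − a + a·b] with a=0.9944, b=0.6789 → 0.6807
(α | (γ & ε)) | ((~α | ε) -> (ε & ~γ)) = a + b − a·b on (0.3110, 0.6807) = 0.7800

0.780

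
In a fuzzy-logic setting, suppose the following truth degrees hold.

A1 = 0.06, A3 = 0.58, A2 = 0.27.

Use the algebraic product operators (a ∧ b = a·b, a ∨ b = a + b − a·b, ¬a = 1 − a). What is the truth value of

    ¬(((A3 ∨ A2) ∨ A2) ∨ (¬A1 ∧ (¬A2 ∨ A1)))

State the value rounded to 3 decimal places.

0.067

A3 ∨ A2 = a + b − a·b on (0.5800, 0.2700) = 0.6934
(A3 ∨ A2) ∨ A2 = a + b − a·b on (0.6934, 0.2700) = 0.7762
¬A1 = 1 − 0.0600 = 0.9400
¬A2 = 1 − 0.2700 = 0.7300
¬A2 ∨ A1 = a + b − a·b on (0.7300, 0.0600) = 0.7462
¬A1 ∧ (¬A2 ∨ A1) = a·b on (0.9400, 0.7462) = 0.7014
((A3 ∨ A2) ∨ A2) ∨ (¬A1 ∧ (¬A2 ∨ A1)) = a + b − a·b on (0.7762, 0.7014) = 0.9332
¬(((A3 ∨ A2) ∨ A2) ∨ (¬A1 ∧ (¬A2 ∨ A1))) = 1 − 0.9332 = 0.0668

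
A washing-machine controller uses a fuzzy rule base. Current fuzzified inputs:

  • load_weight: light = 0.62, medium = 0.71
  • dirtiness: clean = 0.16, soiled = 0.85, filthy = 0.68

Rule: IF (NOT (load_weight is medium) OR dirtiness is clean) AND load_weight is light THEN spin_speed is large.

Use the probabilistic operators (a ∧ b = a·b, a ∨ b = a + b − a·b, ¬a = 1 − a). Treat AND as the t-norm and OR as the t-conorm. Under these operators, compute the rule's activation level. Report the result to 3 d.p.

0.250

firing strength: (¬medium=1−0.71=0.29 OR clean=0.16) = 0.4036; AND[a·b] with light=0.62 → w = 0.2502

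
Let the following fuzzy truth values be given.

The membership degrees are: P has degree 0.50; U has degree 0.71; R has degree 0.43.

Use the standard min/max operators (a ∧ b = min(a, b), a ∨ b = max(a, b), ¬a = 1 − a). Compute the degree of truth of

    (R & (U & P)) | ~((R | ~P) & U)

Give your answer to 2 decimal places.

U & P = min(a, b) on (0.71, 0.50) = 0.50
R & (U & P) = min(a, b) on (0.43, 0.50) = 0.43
~P = 1 − 0.50 = 0.50
R | ~P = max(a, b) on (0.43, 0.50) = 0.50
(R | ~P) & U = min(a, b) on (0.50, 0.71) = 0.50
~((R | ~P) & U) = 1 − 0.50 = 0.50
(R & (U & P)) | ~((R | ~P) & U) = max(a, b) on (0.43, 0.50) = 0.50

0.50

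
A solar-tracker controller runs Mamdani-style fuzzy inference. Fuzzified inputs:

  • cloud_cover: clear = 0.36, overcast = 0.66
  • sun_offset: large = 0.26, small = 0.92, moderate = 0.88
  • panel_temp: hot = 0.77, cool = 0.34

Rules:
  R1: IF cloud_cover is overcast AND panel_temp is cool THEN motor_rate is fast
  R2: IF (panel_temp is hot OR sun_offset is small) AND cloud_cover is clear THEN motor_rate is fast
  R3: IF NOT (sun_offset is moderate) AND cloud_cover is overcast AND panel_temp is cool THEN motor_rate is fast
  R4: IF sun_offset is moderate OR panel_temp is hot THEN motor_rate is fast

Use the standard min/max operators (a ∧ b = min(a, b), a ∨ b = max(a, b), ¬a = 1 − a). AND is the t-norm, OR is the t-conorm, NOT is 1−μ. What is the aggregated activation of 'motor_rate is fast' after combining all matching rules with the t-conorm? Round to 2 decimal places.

R1: overcast=0.66, cool=0.34; AND[min(a, b)] → w = 0.34
R2: (hot=0.77 OR small=0.92) = 0.92; AND[min(a, b)] with clear=0.36 → w = 0.36
R3: ¬moderate=1−0.88=0.12, overcast=0.66, cool=0.34; AND[min(a, b)] → w = 0.12
R4: moderate=0.88, hot=0.77; OR[max(a, b)] → w = 0.88
Rules with consequent 'fast': {R1, R2, R3, R4} → strengths 0.34, 0.36, 0.12, 0.88
Aggregate via t-conorm [max(a, b)]: 0.88

0.88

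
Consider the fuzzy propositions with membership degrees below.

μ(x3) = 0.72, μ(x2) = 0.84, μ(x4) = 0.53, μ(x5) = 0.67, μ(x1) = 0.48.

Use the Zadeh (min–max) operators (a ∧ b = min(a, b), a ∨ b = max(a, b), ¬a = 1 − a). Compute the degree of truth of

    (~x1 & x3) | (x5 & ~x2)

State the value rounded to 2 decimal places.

~x1 = 1 − 0.48 = 0.52
~x1 & x3 = min(a, b) on (0.52, 0.72) = 0.52
~x2 = 1 − 0.84 = 0.16
x5 & ~x2 = min(a, b) on (0.67, 0.16) = 0.16
(~x1 & x3) | (x5 & ~x2) = max(a, b) on (0.52, 0.16) = 0.52

0.52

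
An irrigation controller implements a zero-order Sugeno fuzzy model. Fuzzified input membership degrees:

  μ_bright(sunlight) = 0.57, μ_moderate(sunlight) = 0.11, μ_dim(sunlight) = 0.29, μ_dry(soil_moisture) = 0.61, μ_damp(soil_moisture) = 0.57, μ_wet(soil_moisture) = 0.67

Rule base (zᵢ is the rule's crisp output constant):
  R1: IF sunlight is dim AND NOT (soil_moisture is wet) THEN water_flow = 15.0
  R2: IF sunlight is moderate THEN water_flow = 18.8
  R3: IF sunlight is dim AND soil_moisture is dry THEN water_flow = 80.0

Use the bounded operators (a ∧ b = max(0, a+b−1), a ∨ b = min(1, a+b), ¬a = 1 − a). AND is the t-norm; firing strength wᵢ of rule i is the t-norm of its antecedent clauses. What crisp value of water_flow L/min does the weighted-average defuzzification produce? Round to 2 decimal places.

R1 (z=15.0): dim=0.29, ¬wet=1−0.67=0.33; AND[max(0, a+b−1)] → w = 0.00
R2 (z=18.8): moderate=0.11 → w = 0.11
R3 (z=80.0): dim=0.29, dry=0.61; AND[max(0, a+b−1)] → w = 0.00
Weighted average = (0.00·15.0 + 0.11·18.8 + 0.00·80.0) / (0.00 + 0.11 + 0.00)
  = 2.0680 / 0.1100 = 18.80

18.80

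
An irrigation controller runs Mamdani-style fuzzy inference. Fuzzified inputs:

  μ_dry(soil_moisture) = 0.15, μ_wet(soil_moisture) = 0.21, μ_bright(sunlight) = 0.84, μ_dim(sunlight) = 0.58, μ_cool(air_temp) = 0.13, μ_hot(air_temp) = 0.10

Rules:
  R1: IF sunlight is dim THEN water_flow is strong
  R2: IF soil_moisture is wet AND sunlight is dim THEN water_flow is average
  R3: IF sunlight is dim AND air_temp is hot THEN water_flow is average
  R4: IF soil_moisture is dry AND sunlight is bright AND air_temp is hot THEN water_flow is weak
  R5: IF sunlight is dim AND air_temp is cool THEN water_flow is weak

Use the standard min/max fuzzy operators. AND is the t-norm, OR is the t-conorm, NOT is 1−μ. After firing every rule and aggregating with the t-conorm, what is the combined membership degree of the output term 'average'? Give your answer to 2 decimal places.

0.21

R1: dim=0.58 → w = 0.58
R2: wet=0.21, dim=0.58; AND[min(a, b)] → w = 0.21
R3: dim=0.58, hot=0.10; AND[min(a, b)] → w = 0.10
R4: dry=0.15, bright=0.84, hot=0.10; AND[min(a, b)] → w = 0.10
R5: dim=0.58, cool=0.13; AND[min(a, b)] → w = 0.13
Rules with consequent 'average': {R2, R3} → strengths 0.21, 0.10
Aggregate via t-conorm [max(a, b)]: 0.21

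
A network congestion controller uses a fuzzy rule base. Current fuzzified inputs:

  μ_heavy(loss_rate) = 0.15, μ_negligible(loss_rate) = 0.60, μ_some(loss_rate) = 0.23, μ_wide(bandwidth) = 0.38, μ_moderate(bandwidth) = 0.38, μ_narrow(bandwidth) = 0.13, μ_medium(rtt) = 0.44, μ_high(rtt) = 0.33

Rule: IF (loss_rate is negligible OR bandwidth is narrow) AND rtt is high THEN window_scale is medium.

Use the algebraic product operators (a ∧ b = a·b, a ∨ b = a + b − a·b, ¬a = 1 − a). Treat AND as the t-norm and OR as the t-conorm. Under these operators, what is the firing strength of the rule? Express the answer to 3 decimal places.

firing strength: (negligible=0.60 OR narrow=0.13) = 0.6520; AND[a·b] with high=0.33 → w = 0.2152

0.215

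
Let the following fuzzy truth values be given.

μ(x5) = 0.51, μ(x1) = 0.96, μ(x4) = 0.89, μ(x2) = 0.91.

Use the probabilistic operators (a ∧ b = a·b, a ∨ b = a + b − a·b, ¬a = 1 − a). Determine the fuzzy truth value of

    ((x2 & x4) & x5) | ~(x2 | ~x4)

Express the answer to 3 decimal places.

0.460

x2 & x4 = a·b on (0.9100, 0.8900) = 0.8099
(x2 & x4) & x5 = a·b on (0.8099, 0.5100) = 0.4130
~x4 = 1 − 0.8900 = 0.1100
x2 | ~x4 = a + b − a·b on (0.9100, 0.1100) = 0.9199
~(x2 | ~x4) = 1 − 0.9199 = 0.0801
((x2 & x4) & x5) | ~(x2 | ~x4) = a + b − a·b on (0.4130, 0.0801) = 0.4601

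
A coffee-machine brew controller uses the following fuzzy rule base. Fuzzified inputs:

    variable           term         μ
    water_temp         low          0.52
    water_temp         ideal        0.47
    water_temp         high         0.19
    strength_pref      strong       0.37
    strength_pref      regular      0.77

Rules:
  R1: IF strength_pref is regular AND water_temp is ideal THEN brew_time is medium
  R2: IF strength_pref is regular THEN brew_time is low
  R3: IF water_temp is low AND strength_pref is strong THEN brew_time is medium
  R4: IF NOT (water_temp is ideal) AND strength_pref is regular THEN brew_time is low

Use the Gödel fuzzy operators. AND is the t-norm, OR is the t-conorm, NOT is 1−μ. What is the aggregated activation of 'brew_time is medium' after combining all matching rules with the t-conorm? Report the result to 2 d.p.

R1: regular=0.77, ideal=0.47; AND[min(a, b)] → w = 0.47
R2: regular=0.77 → w = 0.77
R3: low=0.52, strong=0.37; AND[min(a, b)] → w = 0.37
R4: ¬ideal=1−0.47=0.53, regular=0.77; AND[min(a, b)] → w = 0.53
Rules with consequent 'medium': {R1, R3} → strengths 0.47, 0.37
Aggregate via t-conorm [max(a, b)]: 0.47

0.47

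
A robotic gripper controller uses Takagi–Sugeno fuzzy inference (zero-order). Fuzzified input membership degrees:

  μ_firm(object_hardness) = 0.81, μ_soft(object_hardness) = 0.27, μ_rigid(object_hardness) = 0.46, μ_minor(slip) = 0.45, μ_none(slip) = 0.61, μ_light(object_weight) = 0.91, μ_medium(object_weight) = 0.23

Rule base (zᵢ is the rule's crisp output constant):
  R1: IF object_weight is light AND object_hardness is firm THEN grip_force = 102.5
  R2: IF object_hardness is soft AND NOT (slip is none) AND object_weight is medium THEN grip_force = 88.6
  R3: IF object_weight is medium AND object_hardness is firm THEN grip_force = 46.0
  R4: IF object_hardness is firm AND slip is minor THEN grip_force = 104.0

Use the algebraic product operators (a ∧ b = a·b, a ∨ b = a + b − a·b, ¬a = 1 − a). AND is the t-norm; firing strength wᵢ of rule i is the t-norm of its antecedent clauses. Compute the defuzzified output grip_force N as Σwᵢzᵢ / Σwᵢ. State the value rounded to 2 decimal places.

94.64

R1 (z=102.5): light=0.91, firm=0.81; AND[a·b] → w = 0.7371
R2 (z=88.6): soft=0.27, ¬none=1−0.61=0.39, medium=0.23; AND[a·b] → w = 0.0242
R3 (z=46.0): medium=0.23, firm=0.81; AND[a·b] → w = 0.1863
R4 (z=104.0): firm=0.81, minor=0.45; AND[a·b] → w = 0.3645
Weighted average = (0.7371·102.5 + 0.0242·88.6 + 0.1863·46.0 + 0.3645·104.0) / (0.7371 + 0.0242 + 0.1863 + 0.3645)
  = 124.1764 / 1.3121 = 94.64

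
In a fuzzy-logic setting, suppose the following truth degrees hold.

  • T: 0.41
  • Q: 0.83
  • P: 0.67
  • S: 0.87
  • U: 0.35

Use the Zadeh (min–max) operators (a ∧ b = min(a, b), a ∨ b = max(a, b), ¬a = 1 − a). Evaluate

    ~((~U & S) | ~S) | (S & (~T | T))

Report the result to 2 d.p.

~U = 1 − 0.35 = 0.65
~U & S = min(a, b) on (0.65, 0.87) = 0.65
~S = 1 − 0.87 = 0.13
(~U & S) | ~S = max(a, b) on (0.65, 0.13) = 0.65
~((~U & S) | ~S) = 1 − 0.65 = 0.35
~T = 1 − 0.41 = 0.59
~T | T = max(a, b) on (0.59, 0.41) = 0.59
S & (~T | T) = min(a, b) on (0.87, 0.59) = 0.59
~((~U & S) | ~S) | (S & (~T | T)) = max(a, b) on (0.35, 0.59) = 0.59

0.59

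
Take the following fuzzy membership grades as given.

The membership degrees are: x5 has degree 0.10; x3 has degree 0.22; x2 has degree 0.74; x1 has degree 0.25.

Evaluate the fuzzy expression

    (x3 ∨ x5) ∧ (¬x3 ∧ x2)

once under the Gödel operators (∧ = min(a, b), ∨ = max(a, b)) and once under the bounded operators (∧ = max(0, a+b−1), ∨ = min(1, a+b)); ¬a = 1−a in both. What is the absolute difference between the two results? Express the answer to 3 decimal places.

0.220

Under Gödel:
  x3 ∨ x5 = max(a, b) on (0.22, 0.10) = 0.22
  ¬x3 = 1 − 0.22 = 0.78
  ¬x3 ∧ x2 = min(a, b) on (0.78, 0.74) = 0.74
  (x3 ∨ x5) ∧ (¬x3 ∧ x2) = min(a, b) on (0.22, 0.74) = 0.22
  → value = 0.2200
Under bounded:
  x3 ∨ x5 = min(1, a+b) on (0.22, 0.10) = 0.32
  ¬x3 = 1 − 0.22 = 0.78
  ¬x3 ∧ x2 = max(0, a+b−1) on (0.78, 0.74) = 0.52
  (x3 ∨ x5) ∧ (¬x3 ∧ x2) = max(0, a+b−1) on (0.32, 0.52) = 0.00
  → value = 0.0000
|0.2200 − 0.0000| = 0.220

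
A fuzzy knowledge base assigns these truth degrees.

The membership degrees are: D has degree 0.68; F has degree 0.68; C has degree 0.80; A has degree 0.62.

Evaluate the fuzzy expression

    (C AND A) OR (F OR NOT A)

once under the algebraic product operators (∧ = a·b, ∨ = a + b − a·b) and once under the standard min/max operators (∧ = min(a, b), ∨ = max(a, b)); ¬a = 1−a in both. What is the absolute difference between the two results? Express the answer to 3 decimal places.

Under algebraic product:
  C AND A = a·b on (0.8000, 0.6200) = 0.4960
  NOT A = 1 − 0.6200 = 0.3800
  F OR NOT A = a + b − a·b on (0.6800, 0.3800) = 0.8016
  (C AND A) OR (F OR NOT A) = a + b − a·b on (0.4960, 0.8016) = 0.9000
  → value = 0.9000
Under standard min/max:
  C AND A = min(a, b) on (0.80, 0.62) = 0.62
  NOT A = 1 − 0.62 = 0.38
  F OR NOT A = max(a, b) on (0.68, 0.38) = 0.68
  (C AND A) OR (F OR NOT A) = max(a, b) on (0.62, 0.68) = 0.68
  → value = 0.6800
|0.9000 − 0.6800| = 0.220

0.220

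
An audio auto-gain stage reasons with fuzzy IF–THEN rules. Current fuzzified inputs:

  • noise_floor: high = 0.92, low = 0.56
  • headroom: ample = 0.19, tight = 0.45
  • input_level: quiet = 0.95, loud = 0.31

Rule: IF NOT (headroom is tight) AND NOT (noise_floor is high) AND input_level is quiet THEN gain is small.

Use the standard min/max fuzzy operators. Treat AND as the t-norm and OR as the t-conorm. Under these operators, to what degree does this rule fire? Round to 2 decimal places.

firing strength: ¬tight=1−0.45=0.55, ¬high=1−0.92=0.08, quiet=0.95; AND[min(a, b)] → w = 0.08

0.08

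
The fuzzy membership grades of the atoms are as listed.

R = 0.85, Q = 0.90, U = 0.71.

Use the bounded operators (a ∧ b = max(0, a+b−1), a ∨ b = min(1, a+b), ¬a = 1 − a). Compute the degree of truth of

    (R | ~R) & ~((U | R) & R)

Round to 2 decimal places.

~R = 1 − 0.85 = 0.15
R | ~R = min(1, a+b) on (0.85, 0.15) = 1.00
U | R = min(1, a+b) on (0.71, 0.85) = 1.00
(U | R) & R = max(0, a+b−1) on (1.00, 0.85) = 0.85
~((U | R) & R) = 1 − 0.85 = 0.15
(R | ~R) & ~((U | R) & R) = max(0, a+b−1) on (1.00, 0.15) = 0.15

0.15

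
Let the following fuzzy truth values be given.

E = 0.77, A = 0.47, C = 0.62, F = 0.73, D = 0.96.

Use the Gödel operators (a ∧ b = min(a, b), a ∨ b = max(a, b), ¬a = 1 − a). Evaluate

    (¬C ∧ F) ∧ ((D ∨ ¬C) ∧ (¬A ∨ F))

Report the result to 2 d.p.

¬C = 1 − 0.62 = 0.38
¬C ∧ F = min(a, b) on (0.38, 0.73) = 0.38
¬C = 1 − 0.62 = 0.38
D ∨ ¬C = max(a, b) on (0.96, 0.38) = 0.96
¬A = 1 − 0.47 = 0.53
¬A ∨ F = max(a, b) on (0.53, 0.73) = 0.73
(D ∨ ¬C) ∧ (¬A ∨ F) = min(a, b) on (0.96, 0.73) = 0.73
(¬C ∧ F) ∧ ((D ∨ ¬C) ∧ (¬A ∨ F)) = min(a, b) on (0.38, 0.73) = 0.38

0.38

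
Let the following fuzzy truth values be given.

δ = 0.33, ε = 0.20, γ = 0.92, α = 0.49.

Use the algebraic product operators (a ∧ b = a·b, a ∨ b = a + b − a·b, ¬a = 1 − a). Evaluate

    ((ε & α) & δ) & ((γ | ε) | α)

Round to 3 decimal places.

ε & α = a·b on (0.2000, 0.4900) = 0.0980
(ε & α) & δ = a·b on (0.0980, 0.3300) = 0.0323
γ | ε = a + b − a·b on (0.9200, 0.2000) = 0.9360
(γ | ε) | α = a + b − a·b on (0.9360, 0.4900) = 0.9674
((ε & α) & δ) & ((γ | ε) | α) = a·b on (0.0323, 0.9674) = 0.0313

0.031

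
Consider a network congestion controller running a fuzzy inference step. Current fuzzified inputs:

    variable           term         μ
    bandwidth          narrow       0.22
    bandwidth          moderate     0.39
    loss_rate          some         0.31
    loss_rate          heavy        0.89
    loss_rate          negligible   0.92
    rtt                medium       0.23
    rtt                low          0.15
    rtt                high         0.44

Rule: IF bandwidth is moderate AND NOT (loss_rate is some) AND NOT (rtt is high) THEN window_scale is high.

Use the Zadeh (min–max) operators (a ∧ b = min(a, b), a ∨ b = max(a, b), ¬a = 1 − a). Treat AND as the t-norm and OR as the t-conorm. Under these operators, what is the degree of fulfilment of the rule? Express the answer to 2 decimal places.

0.39

firing strength: moderate=0.39, ¬some=1−0.31=0.69, ¬high=1−0.44=0.56; AND[min(a, b)] → w = 0.39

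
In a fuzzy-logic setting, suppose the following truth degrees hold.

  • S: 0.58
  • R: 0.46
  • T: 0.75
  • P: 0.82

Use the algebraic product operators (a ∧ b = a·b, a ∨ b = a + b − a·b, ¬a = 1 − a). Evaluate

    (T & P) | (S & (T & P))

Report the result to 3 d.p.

0.752

T & P = a·b on (0.7500, 0.8200) = 0.6150
T & P = a·b on (0.7500, 0.8200) = 0.6150
S & (T & P) = a·b on (0.5800, 0.6150) = 0.3567
(T & P) | (S & (T & P)) = a + b − a·b on (0.6150, 0.3567) = 0.7523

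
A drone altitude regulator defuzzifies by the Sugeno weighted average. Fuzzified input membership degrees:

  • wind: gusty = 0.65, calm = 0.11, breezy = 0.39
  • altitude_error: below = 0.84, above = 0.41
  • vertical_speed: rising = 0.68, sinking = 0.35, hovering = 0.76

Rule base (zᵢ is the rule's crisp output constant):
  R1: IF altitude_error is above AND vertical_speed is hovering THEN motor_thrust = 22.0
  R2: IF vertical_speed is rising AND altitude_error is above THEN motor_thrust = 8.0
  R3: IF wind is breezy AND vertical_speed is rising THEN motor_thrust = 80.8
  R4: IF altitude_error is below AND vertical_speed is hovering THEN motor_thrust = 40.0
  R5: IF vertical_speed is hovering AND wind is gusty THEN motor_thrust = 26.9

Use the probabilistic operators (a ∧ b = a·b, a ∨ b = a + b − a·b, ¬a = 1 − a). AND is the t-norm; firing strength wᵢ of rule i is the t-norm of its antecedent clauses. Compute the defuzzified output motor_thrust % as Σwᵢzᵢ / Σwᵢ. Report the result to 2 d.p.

34.88

R1 (z=22.0): above=0.41, hovering=0.76; AND[a·b] → w = 0.3116
R2 (z=8.0): rising=0.68, above=0.41; AND[a·b] → w = 0.2788
R3 (z=80.8): breezy=0.39, rising=0.68; AND[a·b] → w = 0.2652
R4 (z=40.0): below=0.84, hovering=0.76; AND[a·b] → w = 0.6384
R5 (z=26.9): hovering=0.76, gusty=0.65; AND[a·b] → w = 0.4940
Weighted average = (0.3116·22.0 + 0.2788·8.0 + 0.2652·80.8 + 0.6384·40.0 + 0.4940·26.9) / (0.3116 + 0.2788 + 0.2652 + 0.6384 + 0.4940)
  = 69.3384 / 1.9880 = 34.88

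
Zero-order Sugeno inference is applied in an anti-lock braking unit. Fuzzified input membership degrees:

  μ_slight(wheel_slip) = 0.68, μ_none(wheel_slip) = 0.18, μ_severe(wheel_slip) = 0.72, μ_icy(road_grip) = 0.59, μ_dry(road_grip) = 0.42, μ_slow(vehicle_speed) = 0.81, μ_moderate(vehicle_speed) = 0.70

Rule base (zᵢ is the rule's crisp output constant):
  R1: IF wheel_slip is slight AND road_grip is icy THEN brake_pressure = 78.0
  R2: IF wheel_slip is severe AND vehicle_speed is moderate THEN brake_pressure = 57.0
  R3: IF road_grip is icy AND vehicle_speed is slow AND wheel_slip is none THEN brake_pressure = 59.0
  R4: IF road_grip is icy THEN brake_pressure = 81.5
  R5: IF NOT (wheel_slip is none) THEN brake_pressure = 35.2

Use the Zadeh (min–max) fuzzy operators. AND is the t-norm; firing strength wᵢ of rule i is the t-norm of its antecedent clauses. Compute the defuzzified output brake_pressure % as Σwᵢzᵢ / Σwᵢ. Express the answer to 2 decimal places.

60.24

R1 (z=78.0): slight=0.68, icy=0.59; AND[min(a, b)] → w = 0.59
R2 (z=57.0): severe=0.72, moderate=0.70; AND[min(a, b)] → w = 0.70
R3 (z=59.0): icy=0.59, slow=0.81, none=0.18; AND[min(a, b)] → w = 0.18
R4 (z=81.5): icy=0.59 → w = 0.59
R5 (z=35.2): ¬none=1−0.18=0.82 → w = 0.82
Weighted average = (0.59·78.0 + 0.70·57.0 + 0.18·59.0 + 0.59·81.5 + 0.82·35.2) / (0.59 + 0.70 + 0.18 + 0.59 + 0.82)
  = 173.4890 / 2.8800 = 60.24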